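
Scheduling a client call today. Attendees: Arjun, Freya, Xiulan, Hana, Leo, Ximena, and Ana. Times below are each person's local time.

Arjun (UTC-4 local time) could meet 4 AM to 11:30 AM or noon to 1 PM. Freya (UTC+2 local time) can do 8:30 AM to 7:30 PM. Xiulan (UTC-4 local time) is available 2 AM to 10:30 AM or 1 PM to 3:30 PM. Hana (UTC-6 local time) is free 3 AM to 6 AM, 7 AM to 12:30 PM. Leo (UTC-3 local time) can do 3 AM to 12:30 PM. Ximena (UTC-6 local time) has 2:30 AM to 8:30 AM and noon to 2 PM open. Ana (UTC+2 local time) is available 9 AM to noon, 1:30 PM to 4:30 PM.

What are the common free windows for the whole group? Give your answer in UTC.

09:00-10:00, 11:30-12:00, 13:00-14:30

Arjun in UTC: 08:00-15:30, 16:00-17:00 (add 4h to convert from UTC-4).
Freya in UTC: 06:30-17:30 (subtract 2h to convert from UTC+2).
Xiulan in UTC: 06:00-14:30, 17:00-19:30 (add 4h to convert from UTC-4).
Hana in UTC: 09:00-12:00, 13:00-18:30 (add 6h to convert from UTC-6).
Leo in UTC: 06:00-15:30 (add 3h to convert from UTC-3).
Ximena in UTC: 08:30-14:30, 18:00-20:00 (add 6h to convert from UTC-6).
Ana in UTC: 07:00-10:00, 11:30-14:30 (subtract 2h to convert from UTC+2).
Arjun ∩ Freya: 08:00-15:30, 16:00-17:00.
Arjun ∩ Freya ∩ Xiulan: 08:00-14:30.
Arjun ∩ Freya ∩ Xiulan ∩ Hana: 09:00-12:00, 13:00-14:30.
Arjun ∩ Freya ∩ Xiulan ∩ Hana ∩ Leo: 09:00-12:00, 13:00-14:30.
Arjun ∩ Freya ∩ Xiulan ∩ Hana ∩ Leo ∩ Ximena: 09:00-12:00, 13:00-14:30.
Arjun ∩ Freya ∩ Xiulan ∩ Hana ∩ Leo ∩ Ximena ∩ Ana: 09:00-10:00, 11:30-12:00, 13:00-14:30.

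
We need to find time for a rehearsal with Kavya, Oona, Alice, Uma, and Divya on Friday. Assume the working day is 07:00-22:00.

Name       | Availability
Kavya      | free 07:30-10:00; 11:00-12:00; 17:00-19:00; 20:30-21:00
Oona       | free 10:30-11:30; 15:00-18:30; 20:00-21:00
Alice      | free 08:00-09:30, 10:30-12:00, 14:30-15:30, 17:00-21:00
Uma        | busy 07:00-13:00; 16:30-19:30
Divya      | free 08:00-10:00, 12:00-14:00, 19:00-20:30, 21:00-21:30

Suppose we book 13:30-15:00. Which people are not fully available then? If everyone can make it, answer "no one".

Kavya free: 07:30-10:00, 11:00-12:00, 17:00-19:00, 20:30-21:00.
Oona free: 10:30-11:30, 15:00-18:30, 20:00-21:00.
Alice free: 08:00-09:30, 10:30-12:00, 14:30-15:30, 17:00-21:00.
Uma free: 13:00-16:30, 19:30-22:00 (invert busy blocks within the working day).
Divya free: 08:00-10:00, 12:00-14:00, 19:00-20:30, 21:00-21:30.
Kavya: not fully free for 13:30-15:00. Oona: not fully free for 13:30-15:00. Alice: not fully free for 13:30-15:00. Uma: free for 13:30-15:00. Divya: not fully free for 13:30-15:00.

Alice, Divya, Kavya, Oona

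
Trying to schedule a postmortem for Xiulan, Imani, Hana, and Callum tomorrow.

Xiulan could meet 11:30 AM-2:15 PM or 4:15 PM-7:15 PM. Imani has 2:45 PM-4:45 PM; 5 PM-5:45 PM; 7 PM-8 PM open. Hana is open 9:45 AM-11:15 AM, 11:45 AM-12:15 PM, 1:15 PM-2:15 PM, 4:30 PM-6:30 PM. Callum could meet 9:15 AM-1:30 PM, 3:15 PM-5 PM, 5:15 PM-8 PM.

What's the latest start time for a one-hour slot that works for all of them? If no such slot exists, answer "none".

Xiulan ∩ Imani: 16:15-16:45, 17:00-17:45, 19:00-19:15.
Xiulan ∩ Imani ∩ Hana: 16:30-16:45, 17:00-17:45.
Xiulan ∩ Imani ∩ Hana ∩ Callum: 16:30-16:45, 17:15-17:45.
No common window is at least 60 minutes long.

none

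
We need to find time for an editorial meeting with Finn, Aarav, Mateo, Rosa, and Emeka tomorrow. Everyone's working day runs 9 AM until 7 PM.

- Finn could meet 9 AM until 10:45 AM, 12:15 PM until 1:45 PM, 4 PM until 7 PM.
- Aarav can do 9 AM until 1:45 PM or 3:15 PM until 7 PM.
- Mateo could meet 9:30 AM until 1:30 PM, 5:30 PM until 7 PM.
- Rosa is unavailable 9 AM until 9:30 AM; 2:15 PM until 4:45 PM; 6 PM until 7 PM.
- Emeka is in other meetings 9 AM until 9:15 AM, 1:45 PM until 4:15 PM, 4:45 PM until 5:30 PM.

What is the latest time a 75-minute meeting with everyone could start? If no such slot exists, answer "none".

12:15

Finn free: 09:00-10:45, 12:15-13:45, 16:00-19:00.
Aarav free: 09:00-13:45, 15:15-19:00.
Mateo free: 09:30-13:30, 17:30-19:00.
Rosa free: 09:30-14:15, 16:45-18:00 (invert busy blocks within the working day).
Emeka free: 09:15-13:45, 16:15-16:45, 17:30-19:00 (invert busy blocks within the working day).
Finn ∩ Aarav: 09:00-10:45, 12:15-13:45, 16:00-19:00.
Finn ∩ Aarav ∩ Mateo: 09:30-10:45, 12:15-13:30, 17:30-19:00.
Finn ∩ Aarav ∩ Mateo ∩ Rosa: 09:30-10:45, 12:15-13:30, 17:30-18:00.
Finn ∩ Aarav ∩ Mateo ∩ Rosa ∩ Emeka: 09:30-10:45, 12:15-13:30, 17:30-18:00.
The last common window of at least 75 minutes is 12:15-13:30; a 75-minute meeting can start as late as 12:15 and still end by 13:30.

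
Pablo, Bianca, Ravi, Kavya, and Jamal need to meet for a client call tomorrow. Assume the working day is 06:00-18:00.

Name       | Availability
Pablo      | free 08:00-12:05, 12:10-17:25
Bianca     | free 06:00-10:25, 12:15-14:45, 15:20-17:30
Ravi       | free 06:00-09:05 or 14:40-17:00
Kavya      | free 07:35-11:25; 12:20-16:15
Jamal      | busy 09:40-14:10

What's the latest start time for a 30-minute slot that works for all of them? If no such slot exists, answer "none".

15:45

Pablo free: 08:00-12:05, 12:10-17:25.
Bianca free: 06:00-10:25, 12:15-14:45, 15:20-17:30.
Ravi free: 06:00-09:05, 14:40-17:00.
Kavya free: 07:35-11:25, 12:20-16:15.
Jamal free: 06:00-09:40, 14:10-18:00 (invert busy blocks within the working day).
Pablo ∩ Bianca: 08:00-10:25, 12:15-14:45, 15:20-17:25.
Pablo ∩ Bianca ∩ Ravi: 08:00-09:05, 14:40-14:45, 15:20-17:00.
Pablo ∩ Bianca ∩ Ravi ∩ Kavya: 08:00-09:05, 14:40-14:45, 15:20-16:15.
Pablo ∩ Bianca ∩ Ravi ∩ Kavya ∩ Jamal: 08:00-09:05, 14:40-14:45, 15:20-16:15.
The last common window of at least 30 minutes is 15:20-16:15; a 30-minute meeting can start as late as 15:45 and still end by 16:15.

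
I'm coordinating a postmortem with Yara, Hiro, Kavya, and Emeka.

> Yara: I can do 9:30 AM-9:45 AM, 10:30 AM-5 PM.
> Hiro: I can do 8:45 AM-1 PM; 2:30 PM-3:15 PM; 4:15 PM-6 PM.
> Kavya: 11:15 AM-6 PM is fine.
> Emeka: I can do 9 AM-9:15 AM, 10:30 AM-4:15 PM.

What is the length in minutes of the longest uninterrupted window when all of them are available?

105

Yara ∩ Hiro: 09:30-09:45, 10:30-13:00, 14:30-15:15, 16:15-17:00.
Yara ∩ Hiro ∩ Kavya: 11:15-13:00, 14:30-15:15, 16:15-17:00.
Yara ∩ Hiro ∩ Kavya ∩ Emeka: 11:15-13:00, 14:30-15:15.
The longest is 11:15-13:00 at 105 minutes.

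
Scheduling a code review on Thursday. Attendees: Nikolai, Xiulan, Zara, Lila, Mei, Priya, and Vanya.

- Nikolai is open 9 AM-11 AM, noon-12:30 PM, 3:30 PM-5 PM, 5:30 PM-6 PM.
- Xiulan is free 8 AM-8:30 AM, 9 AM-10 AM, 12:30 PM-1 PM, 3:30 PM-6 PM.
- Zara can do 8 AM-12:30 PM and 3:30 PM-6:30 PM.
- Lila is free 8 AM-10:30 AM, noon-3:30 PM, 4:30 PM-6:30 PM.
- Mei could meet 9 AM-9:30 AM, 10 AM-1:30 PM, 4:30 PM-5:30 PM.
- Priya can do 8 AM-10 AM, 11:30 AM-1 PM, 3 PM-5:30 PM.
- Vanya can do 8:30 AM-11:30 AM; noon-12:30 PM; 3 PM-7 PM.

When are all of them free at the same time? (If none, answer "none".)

09:00-09:30, 16:30-17:00

Nikolai ∩ Xiulan: 09:00-10:00, 15:30-17:00, 17:30-18:00.
Nikolai ∩ Xiulan ∩ Zara: 09:00-10:00, 15:30-17:00, 17:30-18:00.
Nikolai ∩ Xiulan ∩ Zara ∩ Lila: 09:00-10:00, 16:30-17:00, 17:30-18:00.
Nikolai ∩ Xiulan ∩ Zara ∩ Lila ∩ Mei: 09:00-09:30, 16:30-17:00.
Nikolai ∩ Xiulan ∩ Zara ∩ Lila ∩ Mei ∩ Priya: 09:00-09:30, 16:30-17:00.
Nikolai ∩ Xiulan ∩ Zara ∩ Lila ∩ Mei ∩ Priya ∩ Vanya: 09:00-09:30, 16:30-17:00.
Those are the intersection windows.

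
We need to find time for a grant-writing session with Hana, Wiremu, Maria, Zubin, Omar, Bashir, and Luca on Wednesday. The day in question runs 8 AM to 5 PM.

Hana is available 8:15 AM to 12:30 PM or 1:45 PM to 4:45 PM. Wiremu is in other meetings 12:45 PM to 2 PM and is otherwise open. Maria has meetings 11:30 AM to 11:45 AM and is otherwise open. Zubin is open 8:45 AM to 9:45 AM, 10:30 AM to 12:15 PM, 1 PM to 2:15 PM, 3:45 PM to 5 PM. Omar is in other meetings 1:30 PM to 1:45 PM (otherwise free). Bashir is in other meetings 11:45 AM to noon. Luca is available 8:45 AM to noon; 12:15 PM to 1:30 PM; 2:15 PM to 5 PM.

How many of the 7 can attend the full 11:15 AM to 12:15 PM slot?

Hana free: 08:15-12:30, 13:45-16:45.
Wiremu free: 08:00-12:45, 14:00-17:00 (invert busy blocks within the working day).
Maria free: 08:00-11:30, 11:45-17:00 (invert busy blocks within the working day).
Zubin free: 08:45-09:45, 10:30-12:15, 13:00-14:15, 15:45-17:00.
Omar free: 08:00-13:30, 13:45-17:00 (invert busy blocks within the working day).
Bashir free: 08:00-11:45, 12:00-17:00 (invert busy blocks within the working day).
Luca free: 08:45-12:00, 12:15-13:30, 14:15-17:00.
Hana, Wiremu, Zubin, and Omar can make the full 11:15-12:15 slot — that's 4.

4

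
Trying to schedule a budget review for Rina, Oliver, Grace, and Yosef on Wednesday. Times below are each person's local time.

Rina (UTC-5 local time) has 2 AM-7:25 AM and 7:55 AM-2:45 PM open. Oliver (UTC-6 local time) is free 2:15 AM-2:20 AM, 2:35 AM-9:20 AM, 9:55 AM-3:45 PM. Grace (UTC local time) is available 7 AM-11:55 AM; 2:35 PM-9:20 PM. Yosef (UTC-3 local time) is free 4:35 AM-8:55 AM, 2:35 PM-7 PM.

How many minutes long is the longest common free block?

200

Rina in UTC: 07:00-12:25, 12:55-19:45 (add 5h to convert from UTC-5).
Oliver in UTC: 08:15-08:20, 08:35-15:20, 15:55-21:45 (add 6h to convert from UTC-6).
Grace in UTC: 07:00-11:55, 14:35-21:20.
Yosef in UTC: 07:35-11:55, 17:35-22:00 (add 3h to convert from UTC-3).
Rina ∩ Oliver: 08:15-08:20, 08:35-12:25, 12:55-15:20, 15:55-19:45.
Rina ∩ Oliver ∩ Grace: 08:15-08:20, 08:35-11:55, 14:35-15:20, 15:55-19:45.
Rina ∩ Oliver ∩ Grace ∩ Yosef: 08:15-08:20, 08:35-11:55, 17:35-19:45.
The longest is 08:35-11:55 at 200 minutes.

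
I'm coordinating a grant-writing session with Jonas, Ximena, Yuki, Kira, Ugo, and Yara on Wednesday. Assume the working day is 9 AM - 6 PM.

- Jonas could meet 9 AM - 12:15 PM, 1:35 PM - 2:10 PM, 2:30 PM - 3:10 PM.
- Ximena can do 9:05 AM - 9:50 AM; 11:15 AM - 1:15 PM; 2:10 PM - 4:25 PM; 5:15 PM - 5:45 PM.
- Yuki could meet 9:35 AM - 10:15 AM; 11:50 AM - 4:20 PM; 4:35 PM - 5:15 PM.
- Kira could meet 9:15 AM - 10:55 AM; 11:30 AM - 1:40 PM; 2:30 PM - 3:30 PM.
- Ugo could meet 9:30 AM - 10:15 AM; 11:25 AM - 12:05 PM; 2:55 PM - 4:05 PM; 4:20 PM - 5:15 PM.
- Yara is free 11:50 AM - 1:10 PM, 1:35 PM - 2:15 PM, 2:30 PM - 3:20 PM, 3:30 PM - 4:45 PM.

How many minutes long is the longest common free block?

15

Jonas ∩ Ximena: 09:05-09:50, 11:15-12:15, 14:30-15:10.
Jonas ∩ Ximena ∩ Yuki: 09:35-09:50, 11:50-12:15, 14:30-15:10.
Jonas ∩ Ximena ∩ Yuki ∩ Kira: 09:35-09:50, 11:50-12:15, 14:30-15:10.
Jonas ∩ Ximena ∩ Yuki ∩ Kira ∩ Ugo: 09:35-09:50, 11:50-12:05, 14:55-15:10.
Jonas ∩ Ximena ∩ Yuki ∩ Kira ∩ Ugo ∩ Yara: 11:50-12:05, 14:55-15:10.
The longest is 11:50-12:05 at 15 minutes.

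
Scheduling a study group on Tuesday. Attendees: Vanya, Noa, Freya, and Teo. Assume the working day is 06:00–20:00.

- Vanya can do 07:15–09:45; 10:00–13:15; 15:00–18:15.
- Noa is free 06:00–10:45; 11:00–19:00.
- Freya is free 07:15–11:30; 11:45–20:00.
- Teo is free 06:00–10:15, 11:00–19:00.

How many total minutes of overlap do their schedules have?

Vanya ∩ Noa: 07:15-09:45, 10:00-10:45, 11:00-13:15, 15:00-18:15.
Vanya ∩ Noa ∩ Freya: 07:15-09:45, 10:00-10:45, 11:00-11:30, 11:45-13:15, 15:00-18:15.
Vanya ∩ Noa ∩ Freya ∩ Teo: 07:15-09:45, 10:00-10:15, 11:00-11:30, 11:45-13:15, 15:00-18:15.
Those are the intersection windows.
Summing the common windows: 150 + 15 + 30 + 90 + 195 = 480 minutes.

480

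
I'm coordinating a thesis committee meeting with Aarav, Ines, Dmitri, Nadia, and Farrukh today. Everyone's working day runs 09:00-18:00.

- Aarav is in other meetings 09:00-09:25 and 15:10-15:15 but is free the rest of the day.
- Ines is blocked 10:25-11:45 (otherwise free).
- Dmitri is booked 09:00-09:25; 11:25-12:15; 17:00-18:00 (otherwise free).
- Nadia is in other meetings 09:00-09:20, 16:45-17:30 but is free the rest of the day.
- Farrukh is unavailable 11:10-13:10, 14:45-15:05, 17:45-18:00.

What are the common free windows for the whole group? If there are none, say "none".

Aarav free: 09:25-15:10, 15:15-18:00 (invert busy blocks within the working day).
Ines free: 09:00-10:25, 11:45-18:00 (invert busy blocks within the working day).
Dmitri free: 09:25-11:25, 12:15-17:00 (invert busy blocks within the working day).
Nadia free: 09:20-16:45, 17:30-18:00 (invert busy blocks within the working day).
Farrukh free: 09:00-11:10, 13:10-14:45, 15:05-17:45 (invert busy blocks within the working day).
Aarav ∩ Ines: 09:25-10:25, 11:45-15:10, 15:15-18:00.
Aarav ∩ Ines ∩ Dmitri: 09:25-10:25, 12:15-15:10, 15:15-17:00.
Aarav ∩ Ines ∩ Dmitri ∩ Nadia: 09:25-10:25, 12:15-15:10, 15:15-16:45.
Aarav ∩ Ines ∩ Dmitri ∩ Nadia ∩ Farrukh: 09:25-10:25, 13:10-14:45, 15:05-15:10, 15:15-16:45.
Those are the intersection windows.

09:25-10:25, 13:10-14:45, 15:05-15:10, 15:15-16:45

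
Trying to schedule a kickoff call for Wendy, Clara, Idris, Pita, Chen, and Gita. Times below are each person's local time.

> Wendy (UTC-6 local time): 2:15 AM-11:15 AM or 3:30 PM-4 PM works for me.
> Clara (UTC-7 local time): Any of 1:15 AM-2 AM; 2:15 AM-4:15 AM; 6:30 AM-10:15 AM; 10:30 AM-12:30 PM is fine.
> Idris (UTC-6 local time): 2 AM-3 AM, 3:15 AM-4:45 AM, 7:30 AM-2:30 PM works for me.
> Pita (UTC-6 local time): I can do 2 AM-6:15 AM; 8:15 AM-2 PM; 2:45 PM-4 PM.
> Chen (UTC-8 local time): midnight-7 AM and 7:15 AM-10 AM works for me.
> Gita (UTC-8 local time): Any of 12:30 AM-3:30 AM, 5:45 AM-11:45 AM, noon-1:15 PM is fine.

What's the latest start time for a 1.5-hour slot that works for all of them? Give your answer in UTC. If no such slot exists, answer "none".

Wendy in UTC: 08:15-17:15, 21:30-22:00 (add 6h to convert from UTC-6).
Clara in UTC: 08:15-09:00, 09:15-11:15, 13:30-17:15, 17:30-19:30 (add 7h to convert from UTC-7).
Idris in UTC: 08:00-09:00, 09:15-10:45, 13:30-20:30 (add 6h to convert from UTC-6).
Pita in UTC: 08:00-12:15, 14:15-20:00, 20:45-22:00 (add 6h to convert from UTC-6).
Chen in UTC: 08:00-15:00, 15:15-18:00 (add 8h to convert from UTC-8).
Gita in UTC: 08:30-11:30, 13:45-19:45, 20:00-21:15 (add 8h to convert from UTC-8).
Wendy ∩ Clara: 08:15-09:00, 09:15-11:15, 13:30-17:15.
Wendy ∩ Clara ∩ Idris: 08:15-09:00, 09:15-10:45, 13:30-17:15.
Wendy ∩ Clara ∩ Idris ∩ Pita: 08:15-09:00, 09:15-10:45, 14:15-17:15.
Wendy ∩ Clara ∩ Idris ∩ Pita ∩ Chen: 08:15-09:00, 09:15-10:45, 14:15-15:00, 15:15-17:15.
Wendy ∩ Clara ∩ Idris ∩ Pita ∩ Chen ∩ Gita: 08:30-09:00, 09:15-10:45, 14:15-15:00, 15:15-17:15.
So the common availability across everyone is 08:30-09:00, 09:15-10:45, 14:15-15:00, 15:15-17:15.
The last common window of at least 90 minutes is 15:15-17:15; a 90-minute meeting can start as late as 15:45 and still end by 17:15.

15:45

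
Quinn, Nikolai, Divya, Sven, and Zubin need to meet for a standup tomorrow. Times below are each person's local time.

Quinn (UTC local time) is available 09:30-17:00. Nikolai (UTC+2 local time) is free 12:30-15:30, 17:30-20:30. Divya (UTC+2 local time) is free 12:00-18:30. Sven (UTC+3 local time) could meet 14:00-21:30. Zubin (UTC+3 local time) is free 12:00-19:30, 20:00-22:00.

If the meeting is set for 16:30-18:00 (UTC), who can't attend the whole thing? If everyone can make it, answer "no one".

Quinn in UTC: 09:30-17:00.
Nikolai in UTC: 10:30-13:30, 15:30-18:30 (subtract 2h to convert from UTC+2).
Divya in UTC: 10:00-16:30 (subtract 2h to convert from UTC+2).
Sven in UTC: 11:00-18:30 (subtract 3h to convert from UTC+3).
Zubin in UTC: 09:00-16:30, 17:00-19:00 (subtract 3h to convert from UTC+3).
Quinn: not fully free for 16:30-18:00. Nikolai: free for 16:30-18:00. Divya: not fully free for 16:30-18:00. Sven: free for 16:30-18:00. Zubin: not fully free for 16:30-18:00.

Divya, Quinn, Zubin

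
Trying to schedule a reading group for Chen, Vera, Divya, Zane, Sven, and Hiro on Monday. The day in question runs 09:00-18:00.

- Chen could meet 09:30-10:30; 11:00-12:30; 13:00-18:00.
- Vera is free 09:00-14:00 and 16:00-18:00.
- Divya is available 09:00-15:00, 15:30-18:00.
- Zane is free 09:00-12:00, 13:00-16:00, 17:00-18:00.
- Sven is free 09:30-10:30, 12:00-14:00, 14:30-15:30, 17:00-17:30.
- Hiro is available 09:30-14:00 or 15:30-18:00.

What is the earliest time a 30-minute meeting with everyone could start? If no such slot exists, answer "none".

09:30

Chen ∩ Vera: 09:30-10:30, 11:00-12:30, 13:00-14:00, 16:00-18:00.
Chen ∩ Vera ∩ Divya: 09:30-10:30, 11:00-12:30, 13:00-14:00, 16:00-18:00.
Chen ∩ Vera ∩ Divya ∩ Zane: 09:30-10:30, 11:00-12:00, 13:00-14:00, 17:00-18:00.
Chen ∩ Vera ∩ Divya ∩ Zane ∩ Sven: 09:30-10:30, 13:00-14:00, 17:00-17:30.
Chen ∩ Vera ∩ Divya ∩ Zane ∩ Sven ∩ Hiro: 09:30-10:30, 13:00-14:00, 17:00-17:30.
The first common window of at least 30 minutes is 09:30-10:30, so the earliest start is 09:30.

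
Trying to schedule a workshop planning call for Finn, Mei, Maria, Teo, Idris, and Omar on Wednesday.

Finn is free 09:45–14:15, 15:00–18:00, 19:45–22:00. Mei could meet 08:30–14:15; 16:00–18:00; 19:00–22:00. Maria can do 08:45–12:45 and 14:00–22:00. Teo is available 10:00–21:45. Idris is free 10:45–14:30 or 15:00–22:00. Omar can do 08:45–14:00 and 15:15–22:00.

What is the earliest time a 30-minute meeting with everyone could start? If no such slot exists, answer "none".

Finn ∩ Mei: 09:45-14:15, 16:00-18:00, 19:45-22:00.
Finn ∩ Mei ∩ Maria: 09:45-12:45, 14:00-14:15, 16:00-18:00, 19:45-22:00.
Finn ∩ Mei ∩ Maria ∩ Teo: 10:00-12:45, 14:00-14:15, 16:00-18:00, 19:45-21:45.
Finn ∩ Mei ∩ Maria ∩ Teo ∩ Idris: 10:45-12:45, 14:00-14:15, 16:00-18:00, 19:45-21:45.
Finn ∩ Mei ∩ Maria ∩ Teo ∩ Idris ∩ Omar: 10:45-12:45, 16:00-18:00, 19:45-21:45.
So the common availability across everyone is 10:45-12:45, 16:00-18:00, 19:45-21:45.
The first common window of at least 30 minutes is 10:45-12:45, so the earliest start is 10:45.

10:45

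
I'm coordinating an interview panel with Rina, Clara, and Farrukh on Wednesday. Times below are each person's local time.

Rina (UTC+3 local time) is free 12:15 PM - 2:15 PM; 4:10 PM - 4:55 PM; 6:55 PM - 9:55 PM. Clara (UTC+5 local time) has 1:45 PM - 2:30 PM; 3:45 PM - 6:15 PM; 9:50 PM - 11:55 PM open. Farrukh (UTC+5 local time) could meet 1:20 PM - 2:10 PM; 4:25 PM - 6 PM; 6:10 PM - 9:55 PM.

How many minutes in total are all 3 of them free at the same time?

Rina in UTC: 09:15-11:15, 13:10-13:55, 15:55-18:55 (subtract 3h to convert from UTC+3).
Clara in UTC: 08:45-09:30, 10:45-13:15, 16:50-18:55 (subtract 5h to convert from UTC+5).
Farrukh in UTC: 08:20-09:10, 11:25-13:00, 13:10-16:55 (subtract 5h to convert from UTC+5).
Rina ∩ Clara: 09:15-09:30, 10:45-11:15, 13:10-13:15, 16:50-18:55.
Rina ∩ Clara ∩ Farrukh: 13:10-13:15, 16:50-16:55.
Summing the common windows: 5 + 5 = 10 minutes.

10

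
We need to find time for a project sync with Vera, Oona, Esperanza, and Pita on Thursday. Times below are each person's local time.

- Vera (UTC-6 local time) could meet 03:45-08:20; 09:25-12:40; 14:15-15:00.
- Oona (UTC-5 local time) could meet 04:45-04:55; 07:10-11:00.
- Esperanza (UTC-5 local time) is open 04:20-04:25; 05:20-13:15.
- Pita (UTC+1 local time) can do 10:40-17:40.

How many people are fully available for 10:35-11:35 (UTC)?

3

Vera in UTC: 09:45-14:20, 15:25-18:40, 20:15-21:00 (add 6h to convert from UTC-6).
Oona in UTC: 09:45-09:55, 12:10-16:00 (add 5h to convert from UTC-5).
Esperanza in UTC: 09:20-09:25, 10:20-18:15 (add 5h to convert from UTC-5).
Pita in UTC: 09:40-16:40 (subtract 1h to convert from UTC+1).
Vera, Esperanza, and Pita can make the full 10:35-11:35 slot — that's 3.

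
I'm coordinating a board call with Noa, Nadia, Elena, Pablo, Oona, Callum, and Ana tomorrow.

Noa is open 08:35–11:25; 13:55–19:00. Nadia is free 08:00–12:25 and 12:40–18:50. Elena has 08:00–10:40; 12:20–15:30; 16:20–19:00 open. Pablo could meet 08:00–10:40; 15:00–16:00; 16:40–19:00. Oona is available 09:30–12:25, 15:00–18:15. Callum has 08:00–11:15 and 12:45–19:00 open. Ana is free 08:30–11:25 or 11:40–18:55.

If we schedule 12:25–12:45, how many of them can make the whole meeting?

2

Elena and Ana can make the full 12:25-12:45 slot — that's 2.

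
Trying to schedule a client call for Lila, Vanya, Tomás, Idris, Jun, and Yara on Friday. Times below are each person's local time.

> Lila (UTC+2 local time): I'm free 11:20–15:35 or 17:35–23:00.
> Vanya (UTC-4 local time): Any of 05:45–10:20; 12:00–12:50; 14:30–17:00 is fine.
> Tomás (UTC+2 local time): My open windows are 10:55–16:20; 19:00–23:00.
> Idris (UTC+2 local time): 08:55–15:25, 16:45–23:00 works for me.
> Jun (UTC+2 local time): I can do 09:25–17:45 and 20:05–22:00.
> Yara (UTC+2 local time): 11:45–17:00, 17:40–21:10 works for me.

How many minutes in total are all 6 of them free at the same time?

260

Lila in UTC: 09:20-13:35, 15:35-21:00 (subtract 2h to convert from UTC+2).
Vanya in UTC: 09:45-14:20, 16:00-16:50, 18:30-21:00 (add 4h to convert from UTC-4).
Tomás in UTC: 08:55-14:20, 17:00-21:00 (subtract 2h to convert from UTC+2).
Idris in UTC: 06:55-13:25, 14:45-21:00 (subtract 2h to convert from UTC+2).
Jun in UTC: 07:25-15:45, 18:05-20:00 (subtract 2h to convert from UTC+2).
Yara in UTC: 09:45-15:00, 15:40-19:10 (subtract 2h to convert from UTC+2).
Lila ∩ Vanya: 09:45-13:35, 16:00-16:50, 18:30-21:00.
Lila ∩ Vanya ∩ Tomás: 09:45-13:35, 18:30-21:00.
Lila ∩ Vanya ∩ Tomás ∩ Idris: 09:45-13:25, 18:30-21:00.
Lila ∩ Vanya ∩ Tomás ∩ Idris ∩ Jun: 09:45-13:25, 18:30-20:00.
Lila ∩ Vanya ∩ Tomás ∩ Idris ∩ Jun ∩ Yara: 09:45-13:25, 18:30-19:10.
Summing the common windows: 220 + 40 = 260 minutes.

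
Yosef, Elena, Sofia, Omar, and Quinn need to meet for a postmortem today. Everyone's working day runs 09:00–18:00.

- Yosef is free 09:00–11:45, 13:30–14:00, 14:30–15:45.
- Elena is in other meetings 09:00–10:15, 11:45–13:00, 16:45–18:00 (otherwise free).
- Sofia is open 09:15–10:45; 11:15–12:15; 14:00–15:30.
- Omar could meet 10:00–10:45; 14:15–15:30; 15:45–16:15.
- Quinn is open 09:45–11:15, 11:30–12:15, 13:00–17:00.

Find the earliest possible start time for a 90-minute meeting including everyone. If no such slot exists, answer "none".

none

Yosef free: 09:00-11:45, 13:30-14:00, 14:30-15:45.
Elena free: 10:15-11:45, 13:00-16:45 (invert busy blocks within the working day).
Sofia free: 09:15-10:45, 11:15-12:15, 14:00-15:30.
Omar free: 10:00-10:45, 14:15-15:30, 15:45-16:15.
Quinn free: 09:45-11:15, 11:30-12:15, 13:00-17:00.
Yosef ∩ Elena: 10:15-11:45, 13:30-14:00, 14:30-15:45.
Yosef ∩ Elena ∩ Sofia: 10:15-10:45, 11:15-11:45, 14:30-15:30.
Yosef ∩ Elena ∩ Sofia ∩ Omar: 10:15-10:45, 14:30-15:30.
Yosef ∩ Elena ∩ Sofia ∩ Omar ∩ Quinn: 10:15-10:45, 14:30-15:30.
Those are the intersection windows.
No common window is at least 90 minutes long.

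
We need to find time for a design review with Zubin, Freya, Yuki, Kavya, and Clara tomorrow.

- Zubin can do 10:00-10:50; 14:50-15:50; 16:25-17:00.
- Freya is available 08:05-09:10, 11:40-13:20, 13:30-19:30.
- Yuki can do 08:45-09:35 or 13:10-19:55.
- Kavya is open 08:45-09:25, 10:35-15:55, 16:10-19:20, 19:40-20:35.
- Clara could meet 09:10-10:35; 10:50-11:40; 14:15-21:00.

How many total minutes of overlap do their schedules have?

95

Zubin ∩ Freya: 14:50-15:50, 16:25-17:00.
Zubin ∩ Freya ∩ Yuki: 14:50-15:50, 16:25-17:00.
Zubin ∩ Freya ∩ Yuki ∩ Kavya: 14:50-15:50, 16:25-17:00.
Zubin ∩ Freya ∩ Yuki ∩ Kavya ∩ Clara: 14:50-15:50, 16:25-17:00.
So the common availability across everyone is 14:50-15:50, 16:25-17:00.
Summing the common windows: 60 + 35 = 95 minutes.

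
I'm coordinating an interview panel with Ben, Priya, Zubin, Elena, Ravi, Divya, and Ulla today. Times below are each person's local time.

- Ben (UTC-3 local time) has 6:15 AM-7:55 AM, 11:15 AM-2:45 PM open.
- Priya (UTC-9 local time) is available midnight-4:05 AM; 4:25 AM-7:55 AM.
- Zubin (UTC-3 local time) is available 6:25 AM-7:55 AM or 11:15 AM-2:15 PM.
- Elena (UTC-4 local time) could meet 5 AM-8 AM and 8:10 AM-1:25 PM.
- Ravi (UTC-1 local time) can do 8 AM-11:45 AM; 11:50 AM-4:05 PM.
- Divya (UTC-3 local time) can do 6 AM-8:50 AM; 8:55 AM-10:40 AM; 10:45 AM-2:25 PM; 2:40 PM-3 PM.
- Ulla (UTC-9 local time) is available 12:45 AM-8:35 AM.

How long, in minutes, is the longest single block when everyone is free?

160

Ben in UTC: 09:15-10:55, 14:15-17:45 (add 3h to convert from UTC-3).
Priya in UTC: 09:00-13:05, 13:25-16:55 (add 9h to convert from UTC-9).
Zubin in UTC: 09:25-10:55, 14:15-17:15 (add 3h to convert from UTC-3).
Elena in UTC: 09:00-12:00, 12:10-17:25 (add 4h to convert from UTC-4).
Ravi in UTC: 09:00-12:45, 12:50-17:05 (add 1h to convert from UTC-1).
Divya in UTC: 09:00-11:50, 11:55-13:40, 13:45-17:25, 17:40-18:00 (add 3h to convert from UTC-3).
Ulla in UTC: 09:45-17:35 (add 9h to convert from UTC-9).
Ben ∩ Priya: 09:15-10:55, 14:15-16:55.
Ben ∩ Priya ∩ Zubin: 09:25-10:55, 14:15-16:55.
Ben ∩ Priya ∩ Zubin ∩ Elena: 09:25-10:55, 14:15-16:55.
Ben ∩ Priya ∩ Zubin ∩ Elena ∩ Ravi: 09:25-10:55, 14:15-16:55.
Ben ∩ Priya ∩ Zubin ∩ Elena ∩ Ravi ∩ Divya: 09:25-10:55, 14:15-16:55.
Ben ∩ Priya ∩ Zubin ∩ Elena ∩ Ravi ∩ Divya ∩ Ulla: 09:45-10:55, 14:15-16:55.
Those are the intersection windows.
The longest is 14:15-16:55 at 160 minutes.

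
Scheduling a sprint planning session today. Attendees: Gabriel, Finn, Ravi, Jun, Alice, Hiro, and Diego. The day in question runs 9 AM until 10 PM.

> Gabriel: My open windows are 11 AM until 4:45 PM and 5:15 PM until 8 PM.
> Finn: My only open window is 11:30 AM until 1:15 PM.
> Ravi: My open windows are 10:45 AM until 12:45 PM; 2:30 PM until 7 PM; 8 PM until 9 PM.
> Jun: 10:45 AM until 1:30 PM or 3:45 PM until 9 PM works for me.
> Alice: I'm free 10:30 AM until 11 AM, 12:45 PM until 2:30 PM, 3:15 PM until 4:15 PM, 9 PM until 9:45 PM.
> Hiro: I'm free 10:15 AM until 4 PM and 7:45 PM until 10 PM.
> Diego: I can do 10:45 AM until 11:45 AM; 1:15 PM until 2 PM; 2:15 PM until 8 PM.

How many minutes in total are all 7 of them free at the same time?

Gabriel ∩ Finn: 11:30-13:15.
Gabriel ∩ Finn ∩ Ravi: 11:30-12:45.
Gabriel ∩ Finn ∩ Ravi ∩ Jun: 11:30-12:45.
Gabriel ∩ Finn ∩ Ravi ∩ Jun ∩ Alice: ∅.
Gabriel ∩ Finn ∩ Ravi ∩ Jun ∩ Alice ∩ Hiro: ∅.
Gabriel ∩ Finn ∩ Ravi ∩ Jun ∩ Alice ∩ Hiro ∩ Diego: ∅.
There is no time when everyone is free.
There is no common window, so the total is 0 minutes.

0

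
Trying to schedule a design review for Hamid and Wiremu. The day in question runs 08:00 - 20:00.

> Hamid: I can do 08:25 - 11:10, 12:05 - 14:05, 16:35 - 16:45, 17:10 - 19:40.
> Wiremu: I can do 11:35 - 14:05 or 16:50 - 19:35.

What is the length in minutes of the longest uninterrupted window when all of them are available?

Hamid ∩ Wiremu: 12:05-14:05, 17:10-19:35.
Those are the intersection windows.
The longest is 17:10-19:35 at 145 minutes.

145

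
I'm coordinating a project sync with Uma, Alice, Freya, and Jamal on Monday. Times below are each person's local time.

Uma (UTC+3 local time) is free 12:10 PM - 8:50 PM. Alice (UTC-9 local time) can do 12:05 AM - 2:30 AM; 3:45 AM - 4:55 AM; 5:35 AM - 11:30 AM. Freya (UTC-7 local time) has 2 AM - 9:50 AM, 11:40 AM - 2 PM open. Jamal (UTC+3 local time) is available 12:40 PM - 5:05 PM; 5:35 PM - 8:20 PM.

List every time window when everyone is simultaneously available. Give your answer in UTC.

Uma in UTC: 09:10-17:50 (subtract 3h to convert from UTC+3).
Alice in UTC: 09:05-11:30, 12:45-13:55, 14:35-20:30 (add 9h to convert from UTC-9).
Freya in UTC: 09:00-16:50, 18:40-21:00 (add 7h to convert from UTC-7).
Jamal in UTC: 09:40-14:05, 14:35-17:20 (subtract 3h to convert from UTC+3).
Uma ∩ Alice: 09:10-11:30, 12:45-13:55, 14:35-17:50.
Uma ∩ Alice ∩ Freya: 09:10-11:30, 12:45-13:55, 14:35-16:50.
Uma ∩ Alice ∩ Freya ∩ Jamal: 09:40-11:30, 12:45-13:55, 14:35-16:50.
So the common availability across everyone is 09:40-11:30, 12:45-13:55, 14:35-16:50.

09:40-11:30, 12:45-13:55, 14:35-16:50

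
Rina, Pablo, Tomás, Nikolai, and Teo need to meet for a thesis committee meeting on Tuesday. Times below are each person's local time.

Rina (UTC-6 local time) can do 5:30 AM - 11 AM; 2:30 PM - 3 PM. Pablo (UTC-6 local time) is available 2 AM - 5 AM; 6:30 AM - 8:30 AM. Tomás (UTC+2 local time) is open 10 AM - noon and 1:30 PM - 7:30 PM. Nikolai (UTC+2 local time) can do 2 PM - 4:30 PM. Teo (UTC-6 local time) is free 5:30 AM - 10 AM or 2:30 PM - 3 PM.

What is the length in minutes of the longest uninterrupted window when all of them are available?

Rina in UTC: 11:30-17:00, 20:30-21:00 (add 6h to convert from UTC-6).
Pablo in UTC: 08:00-11:00, 12:30-14:30 (add 6h to convert from UTC-6).
Tomás in UTC: 08:00-10:00, 11:30-17:30 (subtract 2h to convert from UTC+2).
Nikolai in UTC: 12:00-14:30 (subtract 2h to convert from UTC+2).
Teo in UTC: 11:30-16:00, 20:30-21:00 (add 6h to convert from UTC-6).
Rina ∩ Pablo: 12:30-14:30.
Rina ∩ Pablo ∩ Tomás: 12:30-14:30.
Rina ∩ Pablo ∩ Tomás ∩ Nikolai: 12:30-14:30.
Rina ∩ Pablo ∩ Tomás ∩ Nikolai ∩ Teo: 12:30-14:30.
So the common availability across everyone is 12:30-14:30.
The longest is 12:30-14:30 at 120 minutes.

120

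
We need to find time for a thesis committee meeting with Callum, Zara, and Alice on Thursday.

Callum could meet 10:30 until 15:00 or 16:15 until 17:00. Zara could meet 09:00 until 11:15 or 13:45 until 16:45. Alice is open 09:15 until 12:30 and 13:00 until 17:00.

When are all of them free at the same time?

10:30-11:15, 13:45-15:00, 16:15-16:45

Callum ∩ Zara: 10:30-11:15, 13:45-15:00, 16:15-16:45.
Callum ∩ Zara ∩ Alice: 10:30-11:15, 13:45-15:00, 16:15-16:45.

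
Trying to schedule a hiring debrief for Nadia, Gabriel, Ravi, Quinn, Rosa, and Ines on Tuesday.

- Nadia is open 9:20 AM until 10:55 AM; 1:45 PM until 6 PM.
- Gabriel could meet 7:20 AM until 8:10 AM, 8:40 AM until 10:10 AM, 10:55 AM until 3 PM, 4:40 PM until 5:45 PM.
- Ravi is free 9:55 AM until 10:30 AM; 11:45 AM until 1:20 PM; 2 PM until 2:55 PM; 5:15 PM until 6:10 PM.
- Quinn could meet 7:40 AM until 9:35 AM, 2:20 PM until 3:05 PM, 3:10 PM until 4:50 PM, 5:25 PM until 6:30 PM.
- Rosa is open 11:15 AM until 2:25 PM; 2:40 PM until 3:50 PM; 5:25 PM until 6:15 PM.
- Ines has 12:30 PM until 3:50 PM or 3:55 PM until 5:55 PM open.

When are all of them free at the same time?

14:20-14:25, 14:40-14:55, 17:25-17:45

Nadia ∩ Gabriel: 09:20-10:10, 13:45-15:00, 16:40-17:45.
Nadia ∩ Gabriel ∩ Ravi: 09:55-10:10, 14:00-14:55, 17:15-17:45.
Nadia ∩ Gabriel ∩ Ravi ∩ Quinn: 14:20-14:55, 17:25-17:45.
Nadia ∩ Gabriel ∩ Ravi ∩ Quinn ∩ Rosa: 14:20-14:25, 14:40-14:55, 17:25-17:45.
Nadia ∩ Gabriel ∩ Ravi ∩ Quinn ∩ Rosa ∩ Ines: 14:20-14:25, 14:40-14:55, 17:25-17:45.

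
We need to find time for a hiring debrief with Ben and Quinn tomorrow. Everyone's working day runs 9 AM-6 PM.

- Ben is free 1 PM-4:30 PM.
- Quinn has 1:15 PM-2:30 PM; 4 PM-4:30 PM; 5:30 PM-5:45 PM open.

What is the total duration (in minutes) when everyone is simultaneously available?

105

Ben ∩ Quinn: 13:15-14:30, 16:00-16:30.
Those are the intersection windows.
Summing the common windows: 75 + 30 = 105 minutes.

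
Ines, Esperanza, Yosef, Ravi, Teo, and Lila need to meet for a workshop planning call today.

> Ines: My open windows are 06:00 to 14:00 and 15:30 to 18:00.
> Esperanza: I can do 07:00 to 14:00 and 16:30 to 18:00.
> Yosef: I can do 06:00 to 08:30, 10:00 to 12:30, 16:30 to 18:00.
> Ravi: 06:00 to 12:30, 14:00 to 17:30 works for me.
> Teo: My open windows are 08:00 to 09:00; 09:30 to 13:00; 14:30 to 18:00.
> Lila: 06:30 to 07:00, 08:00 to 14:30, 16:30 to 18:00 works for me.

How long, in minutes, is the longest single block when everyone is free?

150

Ines ∩ Esperanza: 07:00-14:00, 16:30-18:00.
Ines ∩ Esperanza ∩ Yosef: 07:00-08:30, 10:00-12:30, 16:30-18:00.
Ines ∩ Esperanza ∩ Yosef ∩ Ravi: 07:00-08:30, 10:00-12:30, 16:30-17:30.
Ines ∩ Esperanza ∩ Yosef ∩ Ravi ∩ Teo: 08:00-08:30, 10:00-12:30, 16:30-17:30.
Ines ∩ Esperanza ∩ Yosef ∩ Ravi ∩ Teo ∩ Lila: 08:00-08:30, 10:00-12:30, 16:30-17:30.
Those are the intersection windows.
The longest is 10:00-12:30 at 150 minutes.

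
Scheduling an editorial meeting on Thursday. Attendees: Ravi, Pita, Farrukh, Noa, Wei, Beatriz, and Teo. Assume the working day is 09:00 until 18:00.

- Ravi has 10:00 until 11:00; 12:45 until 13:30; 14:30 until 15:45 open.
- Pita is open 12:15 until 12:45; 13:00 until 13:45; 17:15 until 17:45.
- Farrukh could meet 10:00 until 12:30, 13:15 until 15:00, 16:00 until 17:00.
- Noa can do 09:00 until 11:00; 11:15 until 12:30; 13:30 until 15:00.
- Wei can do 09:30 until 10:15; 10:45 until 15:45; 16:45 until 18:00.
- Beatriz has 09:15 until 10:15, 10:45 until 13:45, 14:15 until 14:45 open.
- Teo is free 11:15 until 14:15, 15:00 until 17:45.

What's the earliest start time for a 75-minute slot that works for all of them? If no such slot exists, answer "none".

Ravi ∩ Pita: 13:00-13:30.
Ravi ∩ Pita ∩ Farrukh: 13:15-13:30.
Ravi ∩ Pita ∩ Farrukh ∩ Noa: ∅.
Ravi ∩ Pita ∩ Farrukh ∩ Noa ∩ Wei: ∅.
Ravi ∩ Pita ∩ Farrukh ∩ Noa ∩ Wei ∩ Beatriz: ∅.
Ravi ∩ Pita ∩ Farrukh ∩ Noa ∩ Wei ∩ Beatriz ∩ Teo: ∅.
There is no time when everyone is free.
No common window is at least 75 minutes long.

none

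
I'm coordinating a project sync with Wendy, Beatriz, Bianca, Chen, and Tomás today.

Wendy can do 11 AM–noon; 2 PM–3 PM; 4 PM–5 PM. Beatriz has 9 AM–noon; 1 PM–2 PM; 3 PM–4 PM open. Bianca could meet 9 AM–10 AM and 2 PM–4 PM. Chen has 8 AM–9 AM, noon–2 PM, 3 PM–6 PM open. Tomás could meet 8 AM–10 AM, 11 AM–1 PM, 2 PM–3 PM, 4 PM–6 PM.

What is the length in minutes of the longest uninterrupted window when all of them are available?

Wendy ∩ Beatriz: 11:00-12:00.
Wendy ∩ Beatriz ∩ Bianca: ∅.
Wendy ∩ Beatriz ∩ Bianca ∩ Chen: ∅.
Wendy ∩ Beatriz ∩ Bianca ∩ Chen ∩ Tomás: ∅.
There is no time when everyone is free.
No common window exists, so the longest block is 0 minutes.

0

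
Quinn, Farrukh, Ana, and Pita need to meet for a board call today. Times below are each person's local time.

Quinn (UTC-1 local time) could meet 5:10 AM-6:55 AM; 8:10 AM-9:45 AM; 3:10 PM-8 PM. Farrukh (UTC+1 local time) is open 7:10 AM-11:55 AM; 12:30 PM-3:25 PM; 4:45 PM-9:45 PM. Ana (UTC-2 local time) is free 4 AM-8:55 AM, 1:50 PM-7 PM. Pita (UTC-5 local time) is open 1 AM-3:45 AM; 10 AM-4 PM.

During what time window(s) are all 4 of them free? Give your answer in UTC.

06:10-07:55, 16:10-20:45

Quinn in UTC: 06:10-07:55, 09:10-10:45, 16:10-21:00 (add 1h to convert from UTC-1).
Farrukh in UTC: 06:10-10:55, 11:30-14:25, 15:45-20:45 (subtract 1h to convert from UTC+1).
Ana in UTC: 06:00-10:55, 15:50-21:00 (add 2h to convert from UTC-2).
Pita in UTC: 06:00-08:45, 15:00-21:00 (add 5h to convert from UTC-5).
Quinn ∩ Farrukh: 06:10-07:55, 09:10-10:45, 16:10-20:45.
Quinn ∩ Farrukh ∩ Ana: 06:10-07:55, 09:10-10:45, 16:10-20:45.
Quinn ∩ Farrukh ∩ Ana ∩ Pita: 06:10-07:55, 16:10-20:45.
So the common availability across everyone is 06:10-07:55, 16:10-20:45.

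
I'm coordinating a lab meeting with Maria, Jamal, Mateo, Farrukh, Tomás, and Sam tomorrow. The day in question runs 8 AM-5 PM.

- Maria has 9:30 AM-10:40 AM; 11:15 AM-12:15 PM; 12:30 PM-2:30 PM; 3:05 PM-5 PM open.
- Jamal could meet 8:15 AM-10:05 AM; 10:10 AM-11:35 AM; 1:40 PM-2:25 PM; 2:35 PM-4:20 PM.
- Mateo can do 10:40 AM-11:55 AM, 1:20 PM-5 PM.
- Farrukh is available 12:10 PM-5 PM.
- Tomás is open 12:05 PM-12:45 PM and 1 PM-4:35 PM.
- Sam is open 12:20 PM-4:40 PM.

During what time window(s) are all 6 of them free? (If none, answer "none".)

13:40-14:25, 15:05-16:20

Maria ∩ Jamal: 09:30-10:05, 10:10-10:40, 11:15-11:35, 13:40-14:25, 15:05-16:20.
Maria ∩ Jamal ∩ Mateo: 11:15-11:35, 13:40-14:25, 15:05-16:20.
Maria ∩ Jamal ∩ Mateo ∩ Farrukh: 13:40-14:25, 15:05-16:20.
Maria ∩ Jamal ∩ Mateo ∩ Farrukh ∩ Tomás: 13:40-14:25, 15:05-16:20.
Maria ∩ Jamal ∩ Mateo ∩ Farrukh ∩ Tomás ∩ Sam: 13:40-14:25, 15:05-16:20.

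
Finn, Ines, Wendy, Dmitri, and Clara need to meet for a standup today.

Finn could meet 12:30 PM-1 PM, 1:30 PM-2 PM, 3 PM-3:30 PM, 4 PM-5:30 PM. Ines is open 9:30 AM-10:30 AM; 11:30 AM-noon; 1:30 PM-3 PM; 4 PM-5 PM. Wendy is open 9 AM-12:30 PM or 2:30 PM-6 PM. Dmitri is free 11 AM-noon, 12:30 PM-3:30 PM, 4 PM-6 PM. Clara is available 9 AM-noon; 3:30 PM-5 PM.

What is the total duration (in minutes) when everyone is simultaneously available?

60

Finn ∩ Ines: 13:30-14:00, 16:00-17:00.
Finn ∩ Ines ∩ Wendy: 16:00-17:00.
Finn ∩ Ines ∩ Wendy ∩ Dmitri: 16:00-17:00.
Finn ∩ Ines ∩ Wendy ∩ Dmitri ∩ Clara: 16:00-17:00.
That's a single block of 60 minutes.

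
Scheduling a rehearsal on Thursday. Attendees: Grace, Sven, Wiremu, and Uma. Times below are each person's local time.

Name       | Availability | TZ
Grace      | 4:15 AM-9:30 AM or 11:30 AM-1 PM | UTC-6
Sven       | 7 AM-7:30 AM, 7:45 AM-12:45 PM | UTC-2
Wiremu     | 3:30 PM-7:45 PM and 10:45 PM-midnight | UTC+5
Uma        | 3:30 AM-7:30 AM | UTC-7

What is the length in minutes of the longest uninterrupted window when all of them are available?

Grace in UTC: 10:15-15:30, 17:30-19:00 (add 6h to convert from UTC-6).
Sven in UTC: 09:00-09:30, 09:45-14:45 (add 2h to convert from UTC-2).
Wiremu in UTC: 10:30-14:45, 17:45-19:00 (subtract 5h to convert from UTC+5).
Uma in UTC: 10:30-14:30 (add 7h to convert from UTC-7).
Grace ∩ Sven: 10:15-14:45.
Grace ∩ Sven ∩ Wiremu: 10:30-14:45.
Grace ∩ Sven ∩ Wiremu ∩ Uma: 10:30-14:30.
The longest is 10:30-14:30 at 240 minutes.

240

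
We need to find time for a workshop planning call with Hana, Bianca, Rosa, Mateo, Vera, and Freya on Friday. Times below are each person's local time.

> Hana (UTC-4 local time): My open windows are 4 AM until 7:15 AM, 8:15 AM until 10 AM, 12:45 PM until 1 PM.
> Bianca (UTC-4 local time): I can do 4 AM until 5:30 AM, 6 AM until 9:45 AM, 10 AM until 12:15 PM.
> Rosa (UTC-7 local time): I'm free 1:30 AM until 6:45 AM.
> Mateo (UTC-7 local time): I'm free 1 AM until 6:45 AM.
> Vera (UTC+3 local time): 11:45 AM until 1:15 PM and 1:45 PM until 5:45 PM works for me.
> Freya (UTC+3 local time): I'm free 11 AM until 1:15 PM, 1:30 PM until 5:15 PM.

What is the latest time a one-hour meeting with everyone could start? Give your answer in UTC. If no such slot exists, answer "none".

Hana in UTC: 08:00-11:15, 12:15-14:00, 16:45-17:00 (add 4h to convert from UTC-4).
Bianca in UTC: 08:00-09:30, 10:00-13:45, 14:00-16:15 (add 4h to convert from UTC-4).
Rosa in UTC: 08:30-13:45 (add 7h to convert from UTC-7).
Mateo in UTC: 08:00-13:45 (add 7h to convert from UTC-7).
Vera in UTC: 08:45-10:15, 10:45-14:45 (subtract 3h to convert from UTC+3).
Freya in UTC: 08:00-10:15, 10:30-14:15 (subtract 3h to convert from UTC+3).
Hana ∩ Bianca: 08:00-09:30, 10:00-11:15, 12:15-13:45.
Hana ∩ Bianca ∩ Rosa: 08:30-09:30, 10:00-11:15, 12:15-13:45.
Hana ∩ Bianca ∩ Rosa ∩ Mateo: 08:30-09:30, 10:00-11:15, 12:15-13:45.
Hana ∩ Bianca ∩ Rosa ∩ Mateo ∩ Vera: 08:45-09:30, 10:00-10:15, 10:45-11:15, 12:15-13:45.
Hana ∩ Bianca ∩ Rosa ∩ Mateo ∩ Vera ∩ Freya: 08:45-09:30, 10:00-10:15, 10:45-11:15, 12:15-13:45.
So the common availability across everyone is 08:45-09:30, 10:00-10:15, 10:45-11:15, 12:15-13:45.
The last common window of at least 60 minutes is 12:15-13:45; a 60-minute meeting can start as late as 12:45 and still end by 13:45.

12:45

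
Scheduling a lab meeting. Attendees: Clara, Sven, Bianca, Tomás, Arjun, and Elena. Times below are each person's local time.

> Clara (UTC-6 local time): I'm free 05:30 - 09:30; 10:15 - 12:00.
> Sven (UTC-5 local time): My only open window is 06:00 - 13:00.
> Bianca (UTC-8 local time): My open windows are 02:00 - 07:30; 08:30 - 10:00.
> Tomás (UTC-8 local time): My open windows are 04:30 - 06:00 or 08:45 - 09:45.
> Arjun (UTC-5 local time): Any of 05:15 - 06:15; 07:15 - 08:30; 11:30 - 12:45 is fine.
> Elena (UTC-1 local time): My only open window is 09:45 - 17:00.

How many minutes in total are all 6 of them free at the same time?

120

Clara in UTC: 11:30-15:30, 16:15-18:00 (add 6h to convert from UTC-6).
Sven in UTC: 11:00-18:00 (add 5h to convert from UTC-5).
Bianca in UTC: 10:00-15:30, 16:30-18:00 (add 8h to convert from UTC-8).
Tomás in UTC: 12:30-14:00, 16:45-17:45 (add 8h to convert from UTC-8).
Arjun in UTC: 10:15-11:15, 12:15-13:30, 16:30-17:45 (add 5h to convert from UTC-5).
Elena in UTC: 10:45-18:00 (add 1h to convert from UTC-1).
Clara ∩ Sven: 11:30-15:30, 16:15-18:00.
Clara ∩ Sven ∩ Bianca: 11:30-15:30, 16:30-18:00.
Clara ∩ Sven ∩ Bianca ∩ Tomás: 12:30-14:00, 16:45-17:45.
Clara ∩ Sven ∩ Bianca ∩ Tomás ∩ Arjun: 12:30-13:30, 16:45-17:45.
Clara ∩ Sven ∩ Bianca ∩ Tomás ∩ Arjun ∩ Elena: 12:30-13:30, 16:45-17:45.
Summing the common windows: 60 + 60 = 120 minutes.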